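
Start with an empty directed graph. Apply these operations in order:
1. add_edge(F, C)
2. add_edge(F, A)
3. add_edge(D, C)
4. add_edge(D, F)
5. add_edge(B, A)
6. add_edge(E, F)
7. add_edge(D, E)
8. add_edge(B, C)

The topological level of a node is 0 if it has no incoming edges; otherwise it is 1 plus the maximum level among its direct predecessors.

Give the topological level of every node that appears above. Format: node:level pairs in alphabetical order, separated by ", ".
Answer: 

Answer: A:3, B:0, C:3, D:0, E:1, F:2

Derivation:
Op 1: add_edge(F, C). Edges now: 1
Op 2: add_edge(F, A). Edges now: 2
Op 3: add_edge(D, C). Edges now: 3
Op 4: add_edge(D, F). Edges now: 4
Op 5: add_edge(B, A). Edges now: 5
Op 6: add_edge(E, F). Edges now: 6
Op 7: add_edge(D, E). Edges now: 7
Op 8: add_edge(B, C). Edges now: 8
Compute levels (Kahn BFS):
  sources (in-degree 0): B, D
  process B: level=0
    B->A: in-degree(A)=1, level(A)>=1
    B->C: in-degree(C)=2, level(C)>=1
  process D: level=0
    D->C: in-degree(C)=1, level(C)>=1
    D->E: in-degree(E)=0, level(E)=1, enqueue
    D->F: in-degree(F)=1, level(F)>=1
  process E: level=1
    E->F: in-degree(F)=0, level(F)=2, enqueue
  process F: level=2
    F->A: in-degree(A)=0, level(A)=3, enqueue
    F->C: in-degree(C)=0, level(C)=3, enqueue
  process A: level=3
  process C: level=3
All levels: A:3, B:0, C:3, D:0, E:1, F:2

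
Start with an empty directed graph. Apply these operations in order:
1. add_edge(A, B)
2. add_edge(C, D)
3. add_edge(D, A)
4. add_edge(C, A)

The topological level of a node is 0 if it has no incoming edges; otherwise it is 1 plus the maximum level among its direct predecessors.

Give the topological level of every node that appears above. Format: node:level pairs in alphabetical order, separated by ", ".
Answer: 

Op 1: add_edge(A, B). Edges now: 1
Op 2: add_edge(C, D). Edges now: 2
Op 3: add_edge(D, A). Edges now: 3
Op 4: add_edge(C, A). Edges now: 4
Compute levels (Kahn BFS):
  sources (in-degree 0): C
  process C: level=0
    C->A: in-degree(A)=1, level(A)>=1
    C->D: in-degree(D)=0, level(D)=1, enqueue
  process D: level=1
    D->A: in-degree(A)=0, level(A)=2, enqueue
  process A: level=2
    A->B: in-degree(B)=0, level(B)=3, enqueue
  process B: level=3
All levels: A:2, B:3, C:0, D:1

Answer: A:2, B:3, C:0, D:1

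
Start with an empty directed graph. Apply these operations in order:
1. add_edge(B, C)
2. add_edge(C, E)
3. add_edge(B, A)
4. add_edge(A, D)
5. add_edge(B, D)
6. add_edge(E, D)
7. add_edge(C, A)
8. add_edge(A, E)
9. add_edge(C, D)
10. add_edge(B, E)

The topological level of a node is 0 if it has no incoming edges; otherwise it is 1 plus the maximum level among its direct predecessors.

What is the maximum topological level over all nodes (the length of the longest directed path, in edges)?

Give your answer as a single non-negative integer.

Op 1: add_edge(B, C). Edges now: 1
Op 2: add_edge(C, E). Edges now: 2
Op 3: add_edge(B, A). Edges now: 3
Op 4: add_edge(A, D). Edges now: 4
Op 5: add_edge(B, D). Edges now: 5
Op 6: add_edge(E, D). Edges now: 6
Op 7: add_edge(C, A). Edges now: 7
Op 8: add_edge(A, E). Edges now: 8
Op 9: add_edge(C, D). Edges now: 9
Op 10: add_edge(B, E). Edges now: 10
Compute levels (Kahn BFS):
  sources (in-degree 0): B
  process B: level=0
    B->A: in-degree(A)=1, level(A)>=1
    B->C: in-degree(C)=0, level(C)=1, enqueue
    B->D: in-degree(D)=3, level(D)>=1
    B->E: in-degree(E)=2, level(E)>=1
  process C: level=1
    C->A: in-degree(A)=0, level(A)=2, enqueue
    C->D: in-degree(D)=2, level(D)>=2
    C->E: in-degree(E)=1, level(E)>=2
  process A: level=2
    A->D: in-degree(D)=1, level(D)>=3
    A->E: in-degree(E)=0, level(E)=3, enqueue
  process E: level=3
    E->D: in-degree(D)=0, level(D)=4, enqueue
  process D: level=4
All levels: A:2, B:0, C:1, D:4, E:3
max level = 4

Answer: 4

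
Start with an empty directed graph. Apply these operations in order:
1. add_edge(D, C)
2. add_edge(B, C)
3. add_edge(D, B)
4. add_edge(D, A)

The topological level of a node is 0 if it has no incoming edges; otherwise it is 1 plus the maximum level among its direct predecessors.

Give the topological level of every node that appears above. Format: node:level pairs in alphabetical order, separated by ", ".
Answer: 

Answer: A:1, B:1, C:2, D:0

Derivation:
Op 1: add_edge(D, C). Edges now: 1
Op 2: add_edge(B, C). Edges now: 2
Op 3: add_edge(D, B). Edges now: 3
Op 4: add_edge(D, A). Edges now: 4
Compute levels (Kahn BFS):
  sources (in-degree 0): D
  process D: level=0
    D->A: in-degree(A)=0, level(A)=1, enqueue
    D->B: in-degree(B)=0, level(B)=1, enqueue
    D->C: in-degree(C)=1, level(C)>=1
  process A: level=1
  process B: level=1
    B->C: in-degree(C)=0, level(C)=2, enqueue
  process C: level=2
All levels: A:1, B:1, C:2, D:0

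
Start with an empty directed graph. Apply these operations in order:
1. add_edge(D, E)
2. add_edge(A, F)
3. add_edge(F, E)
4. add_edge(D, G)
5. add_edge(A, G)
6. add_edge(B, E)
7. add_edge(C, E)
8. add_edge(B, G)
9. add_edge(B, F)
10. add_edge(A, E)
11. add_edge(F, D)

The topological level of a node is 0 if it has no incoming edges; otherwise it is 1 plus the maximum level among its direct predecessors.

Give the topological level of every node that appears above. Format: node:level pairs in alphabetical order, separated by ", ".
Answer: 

Answer: A:0, B:0, C:0, D:2, E:3, F:1, G:3

Derivation:
Op 1: add_edge(D, E). Edges now: 1
Op 2: add_edge(A, F). Edges now: 2
Op 3: add_edge(F, E). Edges now: 3
Op 4: add_edge(D, G). Edges now: 4
Op 5: add_edge(A, G). Edges now: 5
Op 6: add_edge(B, E). Edges now: 6
Op 7: add_edge(C, E). Edges now: 7
Op 8: add_edge(B, G). Edges now: 8
Op 9: add_edge(B, F). Edges now: 9
Op 10: add_edge(A, E). Edges now: 10
Op 11: add_edge(F, D). Edges now: 11
Compute levels (Kahn BFS):
  sources (in-degree 0): A, B, C
  process A: level=0
    A->E: in-degree(E)=4, level(E)>=1
    A->F: in-degree(F)=1, level(F)>=1
    A->G: in-degree(G)=2, level(G)>=1
  process B: level=0
    B->E: in-degree(E)=3, level(E)>=1
    B->F: in-degree(F)=0, level(F)=1, enqueue
    B->G: in-degree(G)=1, level(G)>=1
  process C: level=0
    C->E: in-degree(E)=2, level(E)>=1
  process F: level=1
    F->D: in-degree(D)=0, level(D)=2, enqueue
    F->E: in-degree(E)=1, level(E)>=2
  process D: level=2
    D->E: in-degree(E)=0, level(E)=3, enqueue
    D->G: in-degree(G)=0, level(G)=3, enqueue
  process E: level=3
  process G: level=3
All levels: A:0, B:0, C:0, D:2, E:3, F:1, G:3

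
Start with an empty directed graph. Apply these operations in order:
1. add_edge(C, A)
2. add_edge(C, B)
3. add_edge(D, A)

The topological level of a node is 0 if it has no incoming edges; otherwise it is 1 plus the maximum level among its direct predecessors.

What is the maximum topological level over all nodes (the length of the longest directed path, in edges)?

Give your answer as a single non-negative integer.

Op 1: add_edge(C, A). Edges now: 1
Op 2: add_edge(C, B). Edges now: 2
Op 3: add_edge(D, A). Edges now: 3
Compute levels (Kahn BFS):
  sources (in-degree 0): C, D
  process C: level=0
    C->A: in-degree(A)=1, level(A)>=1
    C->B: in-degree(B)=0, level(B)=1, enqueue
  process D: level=0
    D->A: in-degree(A)=0, level(A)=1, enqueue
  process B: level=1
  process A: level=1
All levels: A:1, B:1, C:0, D:0
max level = 1

Answer: 1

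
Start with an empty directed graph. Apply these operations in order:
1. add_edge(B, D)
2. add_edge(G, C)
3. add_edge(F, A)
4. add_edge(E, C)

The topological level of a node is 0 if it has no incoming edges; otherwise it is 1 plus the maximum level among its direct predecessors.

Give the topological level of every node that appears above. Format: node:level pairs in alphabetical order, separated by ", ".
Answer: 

Answer: A:1, B:0, C:1, D:1, E:0, F:0, G:0

Derivation:
Op 1: add_edge(B, D). Edges now: 1
Op 2: add_edge(G, C). Edges now: 2
Op 3: add_edge(F, A). Edges now: 3
Op 4: add_edge(E, C). Edges now: 4
Compute levels (Kahn BFS):
  sources (in-degree 0): B, E, F, G
  process B: level=0
    B->D: in-degree(D)=0, level(D)=1, enqueue
  process E: level=0
    E->C: in-degree(C)=1, level(C)>=1
  process F: level=0
    F->A: in-degree(A)=0, level(A)=1, enqueue
  process G: level=0
    G->C: in-degree(C)=0, level(C)=1, enqueue
  process D: level=1
  process A: level=1
  process C: level=1
All levels: A:1, B:0, C:1, D:1, E:0, F:0, G:0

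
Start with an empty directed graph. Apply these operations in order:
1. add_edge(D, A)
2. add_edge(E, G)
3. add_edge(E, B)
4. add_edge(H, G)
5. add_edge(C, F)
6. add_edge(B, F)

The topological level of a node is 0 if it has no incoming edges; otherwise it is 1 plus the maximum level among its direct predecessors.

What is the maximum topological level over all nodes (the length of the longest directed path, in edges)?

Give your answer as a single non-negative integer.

Op 1: add_edge(D, A). Edges now: 1
Op 2: add_edge(E, G). Edges now: 2
Op 3: add_edge(E, B). Edges now: 3
Op 4: add_edge(H, G). Edges now: 4
Op 5: add_edge(C, F). Edges now: 5
Op 6: add_edge(B, F). Edges now: 6
Compute levels (Kahn BFS):
  sources (in-degree 0): C, D, E, H
  process C: level=0
    C->F: in-degree(F)=1, level(F)>=1
  process D: level=0
    D->A: in-degree(A)=0, level(A)=1, enqueue
  process E: level=0
    E->B: in-degree(B)=0, level(B)=1, enqueue
    E->G: in-degree(G)=1, level(G)>=1
  process H: level=0
    H->G: in-degree(G)=0, level(G)=1, enqueue
  process A: level=1
  process B: level=1
    B->F: in-degree(F)=0, level(F)=2, enqueue
  process G: level=1
  process F: level=2
All levels: A:1, B:1, C:0, D:0, E:0, F:2, G:1, H:0
max level = 2

Answer: 2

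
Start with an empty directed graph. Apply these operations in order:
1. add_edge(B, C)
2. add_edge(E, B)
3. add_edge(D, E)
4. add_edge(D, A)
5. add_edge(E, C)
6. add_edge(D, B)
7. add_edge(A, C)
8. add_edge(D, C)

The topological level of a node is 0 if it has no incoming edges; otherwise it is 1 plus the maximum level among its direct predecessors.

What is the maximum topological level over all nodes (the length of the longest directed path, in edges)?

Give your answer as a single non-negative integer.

Op 1: add_edge(B, C). Edges now: 1
Op 2: add_edge(E, B). Edges now: 2
Op 3: add_edge(D, E). Edges now: 3
Op 4: add_edge(D, A). Edges now: 4
Op 5: add_edge(E, C). Edges now: 5
Op 6: add_edge(D, B). Edges now: 6
Op 7: add_edge(A, C). Edges now: 7
Op 8: add_edge(D, C). Edges now: 8
Compute levels (Kahn BFS):
  sources (in-degree 0): D
  process D: level=0
    D->A: in-degree(A)=0, level(A)=1, enqueue
    D->B: in-degree(B)=1, level(B)>=1
    D->C: in-degree(C)=3, level(C)>=1
    D->E: in-degree(E)=0, level(E)=1, enqueue
  process A: level=1
    A->C: in-degree(C)=2, level(C)>=2
  process E: level=1
    E->B: in-degree(B)=0, level(B)=2, enqueue
    E->C: in-degree(C)=1, level(C)>=2
  process B: level=2
    B->C: in-degree(C)=0, level(C)=3, enqueue
  process C: level=3
All levels: A:1, B:2, C:3, D:0, E:1
max level = 3

Answer: 3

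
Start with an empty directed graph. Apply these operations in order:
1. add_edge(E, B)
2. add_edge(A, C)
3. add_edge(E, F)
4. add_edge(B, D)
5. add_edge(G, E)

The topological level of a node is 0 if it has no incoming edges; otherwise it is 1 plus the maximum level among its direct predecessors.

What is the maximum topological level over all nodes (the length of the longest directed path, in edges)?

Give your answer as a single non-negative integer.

Answer: 3

Derivation:
Op 1: add_edge(E, B). Edges now: 1
Op 2: add_edge(A, C). Edges now: 2
Op 3: add_edge(E, F). Edges now: 3
Op 4: add_edge(B, D). Edges now: 4
Op 5: add_edge(G, E). Edges now: 5
Compute levels (Kahn BFS):
  sources (in-degree 0): A, G
  process A: level=0
    A->C: in-degree(C)=0, level(C)=1, enqueue
  process G: level=0
    G->E: in-degree(E)=0, level(E)=1, enqueue
  process C: level=1
  process E: level=1
    E->B: in-degree(B)=0, level(B)=2, enqueue
    E->F: in-degree(F)=0, level(F)=2, enqueue
  process B: level=2
    B->D: in-degree(D)=0, level(D)=3, enqueue
  process F: level=2
  process D: level=3
All levels: A:0, B:2, C:1, D:3, E:1, F:2, G:0
max level = 3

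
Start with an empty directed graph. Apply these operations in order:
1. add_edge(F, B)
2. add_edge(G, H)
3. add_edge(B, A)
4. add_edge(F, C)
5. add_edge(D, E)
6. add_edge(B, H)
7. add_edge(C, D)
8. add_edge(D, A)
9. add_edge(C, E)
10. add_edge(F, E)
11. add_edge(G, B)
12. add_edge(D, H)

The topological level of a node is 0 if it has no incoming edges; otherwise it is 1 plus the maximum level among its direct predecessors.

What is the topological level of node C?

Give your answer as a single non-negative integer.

Answer: 1

Derivation:
Op 1: add_edge(F, B). Edges now: 1
Op 2: add_edge(G, H). Edges now: 2
Op 3: add_edge(B, A). Edges now: 3
Op 4: add_edge(F, C). Edges now: 4
Op 5: add_edge(D, E). Edges now: 5
Op 6: add_edge(B, H). Edges now: 6
Op 7: add_edge(C, D). Edges now: 7
Op 8: add_edge(D, A). Edges now: 8
Op 9: add_edge(C, E). Edges now: 9
Op 10: add_edge(F, E). Edges now: 10
Op 11: add_edge(G, B). Edges now: 11
Op 12: add_edge(D, H). Edges now: 12
Compute levels (Kahn BFS):
  sources (in-degree 0): F, G
  process F: level=0
    F->B: in-degree(B)=1, level(B)>=1
    F->C: in-degree(C)=0, level(C)=1, enqueue
    F->E: in-degree(E)=2, level(E)>=1
  process G: level=0
    G->B: in-degree(B)=0, level(B)=1, enqueue
    G->H: in-degree(H)=2, level(H)>=1
  process C: level=1
    C->D: in-degree(D)=0, level(D)=2, enqueue
    C->E: in-degree(E)=1, level(E)>=2
  process B: level=1
    B->A: in-degree(A)=1, level(A)>=2
    B->H: in-degree(H)=1, level(H)>=2
  process D: level=2
    D->A: in-degree(A)=0, level(A)=3, enqueue
    D->E: in-degree(E)=0, level(E)=3, enqueue
    D->H: in-degree(H)=0, level(H)=3, enqueue
  process A: level=3
  process E: level=3
  process H: level=3
All levels: A:3, B:1, C:1, D:2, E:3, F:0, G:0, H:3
level(C) = 1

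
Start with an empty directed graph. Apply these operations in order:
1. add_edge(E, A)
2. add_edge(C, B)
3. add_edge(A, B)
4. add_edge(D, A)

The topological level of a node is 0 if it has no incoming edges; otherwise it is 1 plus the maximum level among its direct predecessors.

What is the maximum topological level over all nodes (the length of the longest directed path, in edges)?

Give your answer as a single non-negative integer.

Op 1: add_edge(E, A). Edges now: 1
Op 2: add_edge(C, B). Edges now: 2
Op 3: add_edge(A, B). Edges now: 3
Op 4: add_edge(D, A). Edges now: 4
Compute levels (Kahn BFS):
  sources (in-degree 0): C, D, E
  process C: level=0
    C->B: in-degree(B)=1, level(B)>=1
  process D: level=0
    D->A: in-degree(A)=1, level(A)>=1
  process E: level=0
    E->A: in-degree(A)=0, level(A)=1, enqueue
  process A: level=1
    A->B: in-degree(B)=0, level(B)=2, enqueue
  process B: level=2
All levels: A:1, B:2, C:0, D:0, E:0
max level = 2

Answer: 2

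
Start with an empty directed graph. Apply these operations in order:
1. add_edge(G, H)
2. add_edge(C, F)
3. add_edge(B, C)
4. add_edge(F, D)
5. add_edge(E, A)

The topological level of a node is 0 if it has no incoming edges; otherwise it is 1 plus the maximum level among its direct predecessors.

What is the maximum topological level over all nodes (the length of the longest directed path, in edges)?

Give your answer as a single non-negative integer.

Op 1: add_edge(G, H). Edges now: 1
Op 2: add_edge(C, F). Edges now: 2
Op 3: add_edge(B, C). Edges now: 3
Op 4: add_edge(F, D). Edges now: 4
Op 5: add_edge(E, A). Edges now: 5
Compute levels (Kahn BFS):
  sources (in-degree 0): B, E, G
  process B: level=0
    B->C: in-degree(C)=0, level(C)=1, enqueue
  process E: level=0
    E->A: in-degree(A)=0, level(A)=1, enqueue
  process G: level=0
    G->H: in-degree(H)=0, level(H)=1, enqueue
  process C: level=1
    C->F: in-degree(F)=0, level(F)=2, enqueue
  process A: level=1
  process H: level=1
  process F: level=2
    F->D: in-degree(D)=0, level(D)=3, enqueue
  process D: level=3
All levels: A:1, B:0, C:1, D:3, E:0, F:2, G:0, H:1
max level = 3

Answer: 3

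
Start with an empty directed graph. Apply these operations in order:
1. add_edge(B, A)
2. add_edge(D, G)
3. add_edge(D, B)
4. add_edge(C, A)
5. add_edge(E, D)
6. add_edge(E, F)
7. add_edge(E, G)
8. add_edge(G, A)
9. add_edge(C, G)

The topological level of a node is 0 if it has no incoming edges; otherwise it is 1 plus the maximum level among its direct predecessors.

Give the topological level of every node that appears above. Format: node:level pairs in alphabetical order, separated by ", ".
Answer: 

Op 1: add_edge(B, A). Edges now: 1
Op 2: add_edge(D, G). Edges now: 2
Op 3: add_edge(D, B). Edges now: 3
Op 4: add_edge(C, A). Edges now: 4
Op 5: add_edge(E, D). Edges now: 5
Op 6: add_edge(E, F). Edges now: 6
Op 7: add_edge(E, G). Edges now: 7
Op 8: add_edge(G, A). Edges now: 8
Op 9: add_edge(C, G). Edges now: 9
Compute levels (Kahn BFS):
  sources (in-degree 0): C, E
  process C: level=0
    C->A: in-degree(A)=2, level(A)>=1
    C->G: in-degree(G)=2, level(G)>=1
  process E: level=0
    E->D: in-degree(D)=0, level(D)=1, enqueue
    E->F: in-degree(F)=0, level(F)=1, enqueue
    E->G: in-degree(G)=1, level(G)>=1
  process D: level=1
    D->B: in-degree(B)=0, level(B)=2, enqueue
    D->G: in-degree(G)=0, level(G)=2, enqueue
  process F: level=1
  process B: level=2
    B->A: in-degree(A)=1, level(A)>=3
  process G: level=2
    G->A: in-degree(A)=0, level(A)=3, enqueue
  process A: level=3
All levels: A:3, B:2, C:0, D:1, E:0, F:1, G:2

Answer: A:3, B:2, C:0, D:1, E:0, F:1, G:2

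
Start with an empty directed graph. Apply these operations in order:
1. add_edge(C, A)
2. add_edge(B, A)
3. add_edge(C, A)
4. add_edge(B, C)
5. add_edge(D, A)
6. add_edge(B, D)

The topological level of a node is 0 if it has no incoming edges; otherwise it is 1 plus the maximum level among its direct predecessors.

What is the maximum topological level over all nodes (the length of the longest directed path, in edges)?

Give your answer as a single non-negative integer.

Op 1: add_edge(C, A). Edges now: 1
Op 2: add_edge(B, A). Edges now: 2
Op 3: add_edge(C, A) (duplicate, no change). Edges now: 2
Op 4: add_edge(B, C). Edges now: 3
Op 5: add_edge(D, A). Edges now: 4
Op 6: add_edge(B, D). Edges now: 5
Compute levels (Kahn BFS):
  sources (in-degree 0): B
  process B: level=0
    B->A: in-degree(A)=2, level(A)>=1
    B->C: in-degree(C)=0, level(C)=1, enqueue
    B->D: in-degree(D)=0, level(D)=1, enqueue
  process C: level=1
    C->A: in-degree(A)=1, level(A)>=2
  process D: level=1
    D->A: in-degree(A)=0, level(A)=2, enqueue
  process A: level=2
All levels: A:2, B:0, C:1, D:1
max level = 2

Answer: 2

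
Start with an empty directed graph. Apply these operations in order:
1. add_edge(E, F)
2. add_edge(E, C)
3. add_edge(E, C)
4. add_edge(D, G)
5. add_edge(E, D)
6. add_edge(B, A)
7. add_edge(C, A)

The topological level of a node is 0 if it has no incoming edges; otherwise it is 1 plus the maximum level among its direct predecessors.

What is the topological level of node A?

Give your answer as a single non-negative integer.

Answer: 2

Derivation:
Op 1: add_edge(E, F). Edges now: 1
Op 2: add_edge(E, C). Edges now: 2
Op 3: add_edge(E, C) (duplicate, no change). Edges now: 2
Op 4: add_edge(D, G). Edges now: 3
Op 5: add_edge(E, D). Edges now: 4
Op 6: add_edge(B, A). Edges now: 5
Op 7: add_edge(C, A). Edges now: 6
Compute levels (Kahn BFS):
  sources (in-degree 0): B, E
  process B: level=0
    B->A: in-degree(A)=1, level(A)>=1
  process E: level=0
    E->C: in-degree(C)=0, level(C)=1, enqueue
    E->D: in-degree(D)=0, level(D)=1, enqueue
    E->F: in-degree(F)=0, level(F)=1, enqueue
  process C: level=1
    C->A: in-degree(A)=0, level(A)=2, enqueue
  process D: level=1
    D->G: in-degree(G)=0, level(G)=2, enqueue
  process F: level=1
  process A: level=2
  process G: level=2
All levels: A:2, B:0, C:1, D:1, E:0, F:1, G:2
level(A) = 2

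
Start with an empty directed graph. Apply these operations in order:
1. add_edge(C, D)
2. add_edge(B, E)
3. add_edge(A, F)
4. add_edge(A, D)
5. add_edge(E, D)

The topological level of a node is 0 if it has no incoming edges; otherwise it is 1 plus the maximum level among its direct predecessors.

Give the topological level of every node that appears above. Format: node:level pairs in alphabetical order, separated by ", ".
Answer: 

Op 1: add_edge(C, D). Edges now: 1
Op 2: add_edge(B, E). Edges now: 2
Op 3: add_edge(A, F). Edges now: 3
Op 4: add_edge(A, D). Edges now: 4
Op 5: add_edge(E, D). Edges now: 5
Compute levels (Kahn BFS):
  sources (in-degree 0): A, B, C
  process A: level=0
    A->D: in-degree(D)=2, level(D)>=1
    A->F: in-degree(F)=0, level(F)=1, enqueue
  process B: level=0
    B->E: in-degree(E)=0, level(E)=1, enqueue
  process C: level=0
    C->D: in-degree(D)=1, level(D)>=1
  process F: level=1
  process E: level=1
    E->D: in-degree(D)=0, level(D)=2, enqueue
  process D: level=2
All levels: A:0, B:0, C:0, D:2, E:1, F:1

Answer: A:0, B:0, C:0, D:2, E:1, F:1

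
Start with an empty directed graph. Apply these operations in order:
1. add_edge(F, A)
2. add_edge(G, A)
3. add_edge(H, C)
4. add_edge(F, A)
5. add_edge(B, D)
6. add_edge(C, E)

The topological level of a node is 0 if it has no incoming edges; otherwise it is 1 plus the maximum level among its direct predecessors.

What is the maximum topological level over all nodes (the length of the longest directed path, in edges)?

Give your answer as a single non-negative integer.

Op 1: add_edge(F, A). Edges now: 1
Op 2: add_edge(G, A). Edges now: 2
Op 3: add_edge(H, C). Edges now: 3
Op 4: add_edge(F, A) (duplicate, no change). Edges now: 3
Op 5: add_edge(B, D). Edges now: 4
Op 6: add_edge(C, E). Edges now: 5
Compute levels (Kahn BFS):
  sources (in-degree 0): B, F, G, H
  process B: level=0
    B->D: in-degree(D)=0, level(D)=1, enqueue
  process F: level=0
    F->A: in-degree(A)=1, level(A)>=1
  process G: level=0
    G->A: in-degree(A)=0, level(A)=1, enqueue
  process H: level=0
    H->C: in-degree(C)=0, level(C)=1, enqueue
  process D: level=1
  process A: level=1
  process C: level=1
    C->E: in-degree(E)=0, level(E)=2, enqueue
  process E: level=2
All levels: A:1, B:0, C:1, D:1, E:2, F:0, G:0, H:0
max level = 2

Answer: 2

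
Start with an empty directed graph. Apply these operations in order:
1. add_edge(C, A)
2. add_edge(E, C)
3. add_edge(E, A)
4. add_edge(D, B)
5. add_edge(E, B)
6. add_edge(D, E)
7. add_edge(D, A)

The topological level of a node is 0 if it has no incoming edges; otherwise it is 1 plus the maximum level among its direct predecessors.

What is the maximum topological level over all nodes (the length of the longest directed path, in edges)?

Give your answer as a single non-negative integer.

Answer: 3

Derivation:
Op 1: add_edge(C, A). Edges now: 1
Op 2: add_edge(E, C). Edges now: 2
Op 3: add_edge(E, A). Edges now: 3
Op 4: add_edge(D, B). Edges now: 4
Op 5: add_edge(E, B). Edges now: 5
Op 6: add_edge(D, E). Edges now: 6
Op 7: add_edge(D, A). Edges now: 7
Compute levels (Kahn BFS):
  sources (in-degree 0): D
  process D: level=0
    D->A: in-degree(A)=2, level(A)>=1
    D->B: in-degree(B)=1, level(B)>=1
    D->E: in-degree(E)=0, level(E)=1, enqueue
  process E: level=1
    E->A: in-degree(A)=1, level(A)>=2
    E->B: in-degree(B)=0, level(B)=2, enqueue
    E->C: in-degree(C)=0, level(C)=2, enqueue
  process B: level=2
  process C: level=2
    C->A: in-degree(A)=0, level(A)=3, enqueue
  process A: level=3
All levels: A:3, B:2, C:2, D:0, E:1
max level = 3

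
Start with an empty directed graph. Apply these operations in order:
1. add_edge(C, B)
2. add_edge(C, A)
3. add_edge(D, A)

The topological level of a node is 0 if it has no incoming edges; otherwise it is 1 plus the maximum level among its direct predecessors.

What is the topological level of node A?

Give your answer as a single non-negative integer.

Answer: 1

Derivation:
Op 1: add_edge(C, B). Edges now: 1
Op 2: add_edge(C, A). Edges now: 2
Op 3: add_edge(D, A). Edges now: 3
Compute levels (Kahn BFS):
  sources (in-degree 0): C, D
  process C: level=0
    C->A: in-degree(A)=1, level(A)>=1
    C->B: in-degree(B)=0, level(B)=1, enqueue
  process D: level=0
    D->A: in-degree(A)=0, level(A)=1, enqueue
  process B: level=1
  process A: level=1
All levels: A:1, B:1, C:0, D:0
level(A) = 1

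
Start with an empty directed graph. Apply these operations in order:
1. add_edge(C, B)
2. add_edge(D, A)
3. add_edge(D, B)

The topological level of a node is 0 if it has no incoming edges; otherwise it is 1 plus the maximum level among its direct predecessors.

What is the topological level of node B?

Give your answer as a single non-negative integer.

Op 1: add_edge(C, B). Edges now: 1
Op 2: add_edge(D, A). Edges now: 2
Op 3: add_edge(D, B). Edges now: 3
Compute levels (Kahn BFS):
  sources (in-degree 0): C, D
  process C: level=0
    C->B: in-degree(B)=1, level(B)>=1
  process D: level=0
    D->A: in-degree(A)=0, level(A)=1, enqueue
    D->B: in-degree(B)=0, level(B)=1, enqueue
  process A: level=1
  process B: level=1
All levels: A:1, B:1, C:0, D:0
level(B) = 1

Answer: 1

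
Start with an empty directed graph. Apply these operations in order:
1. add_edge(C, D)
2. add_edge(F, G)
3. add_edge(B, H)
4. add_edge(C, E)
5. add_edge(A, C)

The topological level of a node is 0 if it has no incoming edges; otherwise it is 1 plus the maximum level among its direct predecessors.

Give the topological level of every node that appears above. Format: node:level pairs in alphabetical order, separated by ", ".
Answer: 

Answer: A:0, B:0, C:1, D:2, E:2, F:0, G:1, H:1

Derivation:
Op 1: add_edge(C, D). Edges now: 1
Op 2: add_edge(F, G). Edges now: 2
Op 3: add_edge(B, H). Edges now: 3
Op 4: add_edge(C, E). Edges now: 4
Op 5: add_edge(A, C). Edges now: 5
Compute levels (Kahn BFS):
  sources (in-degree 0): A, B, F
  process A: level=0
    A->C: in-degree(C)=0, level(C)=1, enqueue
  process B: level=0
    B->H: in-degree(H)=0, level(H)=1, enqueue
  process F: level=0
    F->G: in-degree(G)=0, level(G)=1, enqueue
  process C: level=1
    C->D: in-degree(D)=0, level(D)=2, enqueue
    C->E: in-degree(E)=0, level(E)=2, enqueue
  process H: level=1
  process G: level=1
  process D: level=2
  process E: level=2
All levels: A:0, B:0, C:1, D:2, E:2, F:0, G:1, H:1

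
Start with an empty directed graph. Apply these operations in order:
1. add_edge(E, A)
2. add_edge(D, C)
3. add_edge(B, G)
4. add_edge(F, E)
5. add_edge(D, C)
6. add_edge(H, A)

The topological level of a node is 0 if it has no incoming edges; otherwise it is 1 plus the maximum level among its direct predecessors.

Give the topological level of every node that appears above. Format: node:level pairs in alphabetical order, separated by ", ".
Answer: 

Op 1: add_edge(E, A). Edges now: 1
Op 2: add_edge(D, C). Edges now: 2
Op 3: add_edge(B, G). Edges now: 3
Op 4: add_edge(F, E). Edges now: 4
Op 5: add_edge(D, C) (duplicate, no change). Edges now: 4
Op 6: add_edge(H, A). Edges now: 5
Compute levels (Kahn BFS):
  sources (in-degree 0): B, D, F, H
  process B: level=0
    B->G: in-degree(G)=0, level(G)=1, enqueue
  process D: level=0
    D->C: in-degree(C)=0, level(C)=1, enqueue
  process F: level=0
    F->E: in-degree(E)=0, level(E)=1, enqueue
  process H: level=0
    H->A: in-degree(A)=1, level(A)>=1
  process G: level=1
  process C: level=1
  process E: level=1
    E->A: in-degree(A)=0, level(A)=2, enqueue
  process A: level=2
All levels: A:2, B:0, C:1, D:0, E:1, F:0, G:1, H:0

Answer: A:2, B:0, C:1, D:0, E:1, F:0, G:1, H:0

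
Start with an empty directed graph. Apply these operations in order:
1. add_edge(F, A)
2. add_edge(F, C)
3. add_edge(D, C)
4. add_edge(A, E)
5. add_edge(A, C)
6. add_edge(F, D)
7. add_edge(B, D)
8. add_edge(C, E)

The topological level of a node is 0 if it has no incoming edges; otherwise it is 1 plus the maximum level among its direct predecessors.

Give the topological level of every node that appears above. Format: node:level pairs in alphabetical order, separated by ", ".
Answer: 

Answer: A:1, B:0, C:2, D:1, E:3, F:0

Derivation:
Op 1: add_edge(F, A). Edges now: 1
Op 2: add_edge(F, C). Edges now: 2
Op 3: add_edge(D, C). Edges now: 3
Op 4: add_edge(A, E). Edges now: 4
Op 5: add_edge(A, C). Edges now: 5
Op 6: add_edge(F, D). Edges now: 6
Op 7: add_edge(B, D). Edges now: 7
Op 8: add_edge(C, E). Edges now: 8
Compute levels (Kahn BFS):
  sources (in-degree 0): B, F
  process B: level=0
    B->D: in-degree(D)=1, level(D)>=1
  process F: level=0
    F->A: in-degree(A)=0, level(A)=1, enqueue
    F->C: in-degree(C)=2, level(C)>=1
    F->D: in-degree(D)=0, level(D)=1, enqueue
  process A: level=1
    A->C: in-degree(C)=1, level(C)>=2
    A->E: in-degree(E)=1, level(E)>=2
  process D: level=1
    D->C: in-degree(C)=0, level(C)=2, enqueue
  process C: level=2
    C->E: in-degree(E)=0, level(E)=3, enqueue
  process E: level=3
All levels: A:1, B:0, C:2, D:1, E:3, F:0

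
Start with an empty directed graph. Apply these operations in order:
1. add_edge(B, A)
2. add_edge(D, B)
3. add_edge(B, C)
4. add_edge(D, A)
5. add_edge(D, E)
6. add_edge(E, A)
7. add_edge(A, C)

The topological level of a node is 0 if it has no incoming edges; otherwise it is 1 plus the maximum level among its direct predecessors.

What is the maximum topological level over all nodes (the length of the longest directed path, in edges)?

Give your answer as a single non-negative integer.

Op 1: add_edge(B, A). Edges now: 1
Op 2: add_edge(D, B). Edges now: 2
Op 3: add_edge(B, C). Edges now: 3
Op 4: add_edge(D, A). Edges now: 4
Op 5: add_edge(D, E). Edges now: 5
Op 6: add_edge(E, A). Edges now: 6
Op 7: add_edge(A, C). Edges now: 7
Compute levels (Kahn BFS):
  sources (in-degree 0): D
  process D: level=0
    D->A: in-degree(A)=2, level(A)>=1
    D->B: in-degree(B)=0, level(B)=1, enqueue
    D->E: in-degree(E)=0, level(E)=1, enqueue
  process B: level=1
    B->A: in-degree(A)=1, level(A)>=2
    B->C: in-degree(C)=1, level(C)>=2
  process E: level=1
    E->A: in-degree(A)=0, level(A)=2, enqueue
  process A: level=2
    A->C: in-degree(C)=0, level(C)=3, enqueue
  process C: level=3
All levels: A:2, B:1, C:3, D:0, E:1
max level = 3

Answer: 3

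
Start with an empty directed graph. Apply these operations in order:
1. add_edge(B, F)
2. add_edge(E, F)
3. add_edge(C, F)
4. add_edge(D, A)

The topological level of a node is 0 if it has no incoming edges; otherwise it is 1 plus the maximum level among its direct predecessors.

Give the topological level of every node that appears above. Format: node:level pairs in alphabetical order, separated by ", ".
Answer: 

Op 1: add_edge(B, F). Edges now: 1
Op 2: add_edge(E, F). Edges now: 2
Op 3: add_edge(C, F). Edges now: 3
Op 4: add_edge(D, A). Edges now: 4
Compute levels (Kahn BFS):
  sources (in-degree 0): B, C, D, E
  process B: level=0
    B->F: in-degree(F)=2, level(F)>=1
  process C: level=0
    C->F: in-degree(F)=1, level(F)>=1
  process D: level=0
    D->A: in-degree(A)=0, level(A)=1, enqueue
  process E: level=0
    E->F: in-degree(F)=0, level(F)=1, enqueue
  process A: level=1
  process F: level=1
All levels: A:1, B:0, C:0, D:0, E:0, F:1

Answer: A:1, B:0, C:0, D:0, E:0, F:1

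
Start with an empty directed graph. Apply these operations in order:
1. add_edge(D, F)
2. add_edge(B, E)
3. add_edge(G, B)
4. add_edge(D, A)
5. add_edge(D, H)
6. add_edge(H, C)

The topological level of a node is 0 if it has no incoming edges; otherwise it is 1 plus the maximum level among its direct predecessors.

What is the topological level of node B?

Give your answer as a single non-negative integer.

Op 1: add_edge(D, F). Edges now: 1
Op 2: add_edge(B, E). Edges now: 2
Op 3: add_edge(G, B). Edges now: 3
Op 4: add_edge(D, A). Edges now: 4
Op 5: add_edge(D, H). Edges now: 5
Op 6: add_edge(H, C). Edges now: 6
Compute levels (Kahn BFS):
  sources (in-degree 0): D, G
  process D: level=0
    D->A: in-degree(A)=0, level(A)=1, enqueue
    D->F: in-degree(F)=0, level(F)=1, enqueue
    D->H: in-degree(H)=0, level(H)=1, enqueue
  process G: level=0
    G->B: in-degree(B)=0, level(B)=1, enqueue
  process A: level=1
  process F: level=1
  process H: level=1
    H->C: in-degree(C)=0, level(C)=2, enqueue
  process B: level=1
    B->E: in-degree(E)=0, level(E)=2, enqueue
  process C: level=2
  process E: level=2
All levels: A:1, B:1, C:2, D:0, E:2, F:1, G:0, H:1
level(B) = 1

Answer: 1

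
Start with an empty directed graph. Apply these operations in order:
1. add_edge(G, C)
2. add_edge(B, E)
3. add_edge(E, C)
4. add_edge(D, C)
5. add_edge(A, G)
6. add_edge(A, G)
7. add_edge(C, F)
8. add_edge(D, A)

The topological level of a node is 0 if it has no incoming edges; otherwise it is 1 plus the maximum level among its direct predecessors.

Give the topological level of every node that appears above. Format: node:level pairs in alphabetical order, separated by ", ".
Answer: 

Answer: A:1, B:0, C:3, D:0, E:1, F:4, G:2

Derivation:
Op 1: add_edge(G, C). Edges now: 1
Op 2: add_edge(B, E). Edges now: 2
Op 3: add_edge(E, C). Edges now: 3
Op 4: add_edge(D, C). Edges now: 4
Op 5: add_edge(A, G). Edges now: 5
Op 6: add_edge(A, G) (duplicate, no change). Edges now: 5
Op 7: add_edge(C, F). Edges now: 6
Op 8: add_edge(D, A). Edges now: 7
Compute levels (Kahn BFS):
  sources (in-degree 0): B, D
  process B: level=0
    B->E: in-degree(E)=0, level(E)=1, enqueue
  process D: level=0
    D->A: in-degree(A)=0, level(A)=1, enqueue
    D->C: in-degree(C)=2, level(C)>=1
  process E: level=1
    E->C: in-degree(C)=1, level(C)>=2
  process A: level=1
    A->G: in-degree(G)=0, level(G)=2, enqueue
  process G: level=2
    G->C: in-degree(C)=0, level(C)=3, enqueue
  process C: level=3
    C->F: in-degree(F)=0, level(F)=4, enqueue
  process F: level=4
All levels: A:1, B:0, C:3, D:0, E:1, F:4, G:2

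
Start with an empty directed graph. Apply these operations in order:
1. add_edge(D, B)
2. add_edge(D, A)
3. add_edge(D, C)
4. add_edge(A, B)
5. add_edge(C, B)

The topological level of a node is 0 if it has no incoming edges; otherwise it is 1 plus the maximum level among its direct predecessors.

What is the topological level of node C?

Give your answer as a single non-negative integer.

Answer: 1

Derivation:
Op 1: add_edge(D, B). Edges now: 1
Op 2: add_edge(D, A). Edges now: 2
Op 3: add_edge(D, C). Edges now: 3
Op 4: add_edge(A, B). Edges now: 4
Op 5: add_edge(C, B). Edges now: 5
Compute levels (Kahn BFS):
  sources (in-degree 0): D
  process D: level=0
    D->A: in-degree(A)=0, level(A)=1, enqueue
    D->B: in-degree(B)=2, level(B)>=1
    D->C: in-degree(C)=0, level(C)=1, enqueue
  process A: level=1
    A->B: in-degree(B)=1, level(B)>=2
  process C: level=1
    C->B: in-degree(B)=0, level(B)=2, enqueue
  process B: level=2
All levels: A:1, B:2, C:1, D:0
level(C) = 1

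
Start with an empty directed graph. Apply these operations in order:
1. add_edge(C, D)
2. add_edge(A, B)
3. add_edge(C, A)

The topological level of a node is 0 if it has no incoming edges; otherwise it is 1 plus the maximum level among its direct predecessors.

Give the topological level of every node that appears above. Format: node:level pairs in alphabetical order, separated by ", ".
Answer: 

Op 1: add_edge(C, D). Edges now: 1
Op 2: add_edge(A, B). Edges now: 2
Op 3: add_edge(C, A). Edges now: 3
Compute levels (Kahn BFS):
  sources (in-degree 0): C
  process C: level=0
    C->A: in-degree(A)=0, level(A)=1, enqueue
    C->D: in-degree(D)=0, level(D)=1, enqueue
  process A: level=1
    A->B: in-degree(B)=0, level(B)=2, enqueue
  process D: level=1
  process B: level=2
All levels: A:1, B:2, C:0, D:1

Answer: A:1, B:2, C:0, D:1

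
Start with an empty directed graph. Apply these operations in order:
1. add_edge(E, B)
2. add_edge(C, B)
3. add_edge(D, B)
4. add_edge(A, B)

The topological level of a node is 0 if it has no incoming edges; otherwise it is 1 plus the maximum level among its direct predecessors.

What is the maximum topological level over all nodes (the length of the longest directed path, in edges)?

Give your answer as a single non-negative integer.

Op 1: add_edge(E, B). Edges now: 1
Op 2: add_edge(C, B). Edges now: 2
Op 3: add_edge(D, B). Edges now: 3
Op 4: add_edge(A, B). Edges now: 4
Compute levels (Kahn BFS):
  sources (in-degree 0): A, C, D, E
  process A: level=0
    A->B: in-degree(B)=3, level(B)>=1
  process C: level=0
    C->B: in-degree(B)=2, level(B)>=1
  process D: level=0
    D->B: in-degree(B)=1, level(B)>=1
  process E: level=0
    E->B: in-degree(B)=0, level(B)=1, enqueue
  process B: level=1
All levels: A:0, B:1, C:0, D:0, E:0
max level = 1

Answer: 1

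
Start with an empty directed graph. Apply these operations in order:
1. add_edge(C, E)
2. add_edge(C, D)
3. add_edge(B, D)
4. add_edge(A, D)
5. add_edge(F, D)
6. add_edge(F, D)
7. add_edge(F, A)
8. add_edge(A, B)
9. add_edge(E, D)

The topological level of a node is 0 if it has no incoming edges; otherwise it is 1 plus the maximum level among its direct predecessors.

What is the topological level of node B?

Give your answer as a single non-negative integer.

Answer: 2

Derivation:
Op 1: add_edge(C, E). Edges now: 1
Op 2: add_edge(C, D). Edges now: 2
Op 3: add_edge(B, D). Edges now: 3
Op 4: add_edge(A, D). Edges now: 4
Op 5: add_edge(F, D). Edges now: 5
Op 6: add_edge(F, D) (duplicate, no change). Edges now: 5
Op 7: add_edge(F, A). Edges now: 6
Op 8: add_edge(A, B). Edges now: 7
Op 9: add_edge(E, D). Edges now: 8
Compute levels (Kahn BFS):
  sources (in-degree 0): C, F
  process C: level=0
    C->D: in-degree(D)=4, level(D)>=1
    C->E: in-degree(E)=0, level(E)=1, enqueue
  process F: level=0
    F->A: in-degree(A)=0, level(A)=1, enqueue
    F->D: in-degree(D)=3, level(D)>=1
  process E: level=1
    E->D: in-degree(D)=2, level(D)>=2
  process A: level=1
    A->B: in-degree(B)=0, level(B)=2, enqueue
    A->D: in-degree(D)=1, level(D)>=2
  process B: level=2
    B->D: in-degree(D)=0, level(D)=3, enqueue
  process D: level=3
All levels: A:1, B:2, C:0, D:3, E:1, F:0
level(B) = 2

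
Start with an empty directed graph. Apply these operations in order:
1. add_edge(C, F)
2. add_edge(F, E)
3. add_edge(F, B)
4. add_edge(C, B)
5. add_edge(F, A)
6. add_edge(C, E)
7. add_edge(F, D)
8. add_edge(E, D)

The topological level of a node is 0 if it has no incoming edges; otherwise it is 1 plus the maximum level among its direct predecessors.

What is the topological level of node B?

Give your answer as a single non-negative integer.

Op 1: add_edge(C, F). Edges now: 1
Op 2: add_edge(F, E). Edges now: 2
Op 3: add_edge(F, B). Edges now: 3
Op 4: add_edge(C, B). Edges now: 4
Op 5: add_edge(F, A). Edges now: 5
Op 6: add_edge(C, E). Edges now: 6
Op 7: add_edge(F, D). Edges now: 7
Op 8: add_edge(E, D). Edges now: 8
Compute levels (Kahn BFS):
  sources (in-degree 0): C
  process C: level=0
    C->B: in-degree(B)=1, level(B)>=1
    C->E: in-degree(E)=1, level(E)>=1
    C->F: in-degree(F)=0, level(F)=1, enqueue
  process F: level=1
    F->A: in-degree(A)=0, level(A)=2, enqueue
    F->B: in-degree(B)=0, level(B)=2, enqueue
    F->D: in-degree(D)=1, level(D)>=2
    F->E: in-degree(E)=0, level(E)=2, enqueue
  process A: level=2
  process B: level=2
  process E: level=2
    E->D: in-degree(D)=0, level(D)=3, enqueue
  process D: level=3
All levels: A:2, B:2, C:0, D:3, E:2, F:1
level(B) = 2

Answer: 2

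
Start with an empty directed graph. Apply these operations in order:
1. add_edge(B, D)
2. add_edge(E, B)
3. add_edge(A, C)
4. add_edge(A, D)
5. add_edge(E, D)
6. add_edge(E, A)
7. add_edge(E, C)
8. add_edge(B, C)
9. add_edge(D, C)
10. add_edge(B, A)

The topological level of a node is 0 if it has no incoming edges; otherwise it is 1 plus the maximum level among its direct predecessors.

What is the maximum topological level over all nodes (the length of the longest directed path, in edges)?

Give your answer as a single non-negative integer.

Answer: 4

Derivation:
Op 1: add_edge(B, D). Edges now: 1
Op 2: add_edge(E, B). Edges now: 2
Op 3: add_edge(A, C). Edges now: 3
Op 4: add_edge(A, D). Edges now: 4
Op 5: add_edge(E, D). Edges now: 5
Op 6: add_edge(E, A). Edges now: 6
Op 7: add_edge(E, C). Edges now: 7
Op 8: add_edge(B, C). Edges now: 8
Op 9: add_edge(D, C). Edges now: 9
Op 10: add_edge(B, A). Edges now: 10
Compute levels (Kahn BFS):
  sources (in-degree 0): E
  process E: level=0
    E->A: in-degree(A)=1, level(A)>=1
    E->B: in-degree(B)=0, level(B)=1, enqueue
    E->C: in-degree(C)=3, level(C)>=1
    E->D: in-degree(D)=2, level(D)>=1
  process B: level=1
    B->A: in-degree(A)=0, level(A)=2, enqueue
    B->C: in-degree(C)=2, level(C)>=2
    B->D: in-degree(D)=1, level(D)>=2
  process A: level=2
    A->C: in-degree(C)=1, level(C)>=3
    A->D: in-degree(D)=0, level(D)=3, enqueue
  process D: level=3
    D->C: in-degree(C)=0, level(C)=4, enqueue
  process C: level=4
All levels: A:2, B:1, C:4, D:3, E:0
max level = 4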